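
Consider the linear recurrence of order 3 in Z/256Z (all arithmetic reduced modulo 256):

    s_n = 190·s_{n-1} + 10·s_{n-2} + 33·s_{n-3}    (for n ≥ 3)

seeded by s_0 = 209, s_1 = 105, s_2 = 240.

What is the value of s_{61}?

249

s_3 = 190·240 + 10·105 + 33·209 = 43
s_4 = 190·43 + 10·240 + 33·105 = 211
s_5 = 190·211 + 10·43 + 33·240 = 56
s_6 = 190·56 + 10·211 + 33·43 = 89
s_7 = 190·89 + 10·56 + 33·211 = 113
s_8 = 190·113 + 10·89 + 33·56 = 144
s_9 = 190·144 + 10·113 + 33·89 = 195
s_10 = 190·195 + 10·144 + 33·113 = 235
s_11 = 190·235 + 10·195 + 33·144 = 152
s_12 = 190·152 + 10·235 + 33·195 = 33
s_13 = 190·33 + 10·152 + 33·235 = 185
s_14 = 190·185 + 10·33 + 33·152 = 48
s_15 = 190·48 + 10·185 + 33·33 = 27
s_16 = 190·27 + 10·48 + 33·185 = 195
s_17 = 190·195 + 10·27 + 33·48 = 248
s_18 = 190·248 + 10·195 + 33·27 = 41
s_19 = 190·41 + 10·248 + 33·195 = 65
s_20 = 190·65 + 10·41 + 33·248 = 208
s_21 = 190·208 + 10·65 + 33·41 = 51
s_22 = 190·51 + 10·208 + 33·65 = 91
s_23 = 190·91 + 10·51 + 33·208 = 88
s_24 = 190·88 + 10·91 + 33·51 = 113
s_25 = 190·113 + 10·88 + 33·91 = 9
s_26 = 190·9 + 10·113 + 33·88 = 112
s_27 = 190·112 + 10·9 + 33·113 = 11
s_28 = 190·11 + 10·112 + 33·9 = 179
s_29 = 190·179 + 10·11 + 33·112 = 184
s_30 = 190·184 + 10·179 + 33·11 = 249
s_31 = 190·249 + 10·184 + 33·179 = 17
s_32 = 190·17 + 10·249 + 33·184 = 16
s_33 = 190·16 + 10·17 + 33·249 = 163
s_34 = 190·163 + 10·16 + 33·17 = 203
s_35 = 190·203 + 10·163 + 33·16 = 24
s_36 = 190·24 + 10·203 + 33·163 = 193
s_37 = 190·193 + 10·24 + 33·203 = 89
s_38 = 190·89 + 10·193 + 33·24 = 176
s_39 = 190·176 + 10·89 + 33·193 = 251
s_40 = 190·251 + 10·176 + 33·89 = 163
s_41 = 190·163 + 10·251 + 33·176 = 120
s_42 = 190·120 + 10·163 + 33·251 = 201
s_43 = 190·201 + 10·120 + 33·163 = 225
s_44 = 190·225 + 10·201 + 33·120 = 80
s_45 = 190·80 + 10·225 + 33·201 = 19
s_46 = 190·19 + 10·80 + 33·225 = 59
s_47 = 190·59 + 10·19 + 33·80 = 216
s_48 = 190·216 + 10·59 + 33·19 = 17
s_49 = 190·17 + 10·216 + 33·59 = 169
s_50 = 190·169 + 10·17 + 33·216 = 240
s_51 = 190·240 + 10·169 + 33·17 = 235
s_52 = 190·235 + 10·240 + 33·169 = 147
s_53 = 190·147 + 10·235 + 33·240 = 56
s_54 = 190·56 + 10·147 + 33·235 = 153
s_55 = 190·153 + 10·56 + 33·147 = 177
s_56 = 190·177 + 10·153 + 33·56 = 144
s_57 = 190·144 + 10·177 + 33·153 = 131
s_58 = 190·131 + 10·144 + 33·177 = 171
s_59 = 190·171 + 10·131 + 33·144 = 152
s_60 = 190·152 + 10·171 + 33·131 = 97
s_61 = 190·97 + 10·152 + 33·171 = 249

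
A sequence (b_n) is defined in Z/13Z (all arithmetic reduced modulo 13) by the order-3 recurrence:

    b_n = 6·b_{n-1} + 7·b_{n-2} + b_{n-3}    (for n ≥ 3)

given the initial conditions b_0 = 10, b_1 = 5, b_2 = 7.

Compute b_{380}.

b_3 = 6·7 + 7·5 + 1·10 = 9
b_4 = 6·9 + 7·7 + 1·5 = 4
b_5 = 6·4 + 7·9 + 1·7 = 3
b_6 = 6·3 + 7·4 + 1·9 = 3
b_7 = 6·3 + 7·3 + 1·4 = 4
b_8 = 6·4 + 7·3 + 1·3 = 9
b_9 = 6·9 + 7·4 + 1·3 = 7
b_10 = 6·7 + 7·9 + 1·4 = 5
b_11 = 6·5 + 7·7 + 1·9 = 10
b_12 = 6·10 + 7·5 + 1·7 = 11
b_13 = 6·11 + 7·10 + 1·5 = 11
b_14 = 6·11 + 7·11 + 1·10 = 10
b_15 = 6·10 + 7·11 + 1·11 = 5
b_16 = 6·5 + 7·10 + 1·11 = 7
(b_14, b_15, b_16) = (10, 5, 7) = (b_0, b_1, b_2), so the sequence has period 14.
380 ≡ 2 (mod 14), hence b_380 = b_2 = 7.

7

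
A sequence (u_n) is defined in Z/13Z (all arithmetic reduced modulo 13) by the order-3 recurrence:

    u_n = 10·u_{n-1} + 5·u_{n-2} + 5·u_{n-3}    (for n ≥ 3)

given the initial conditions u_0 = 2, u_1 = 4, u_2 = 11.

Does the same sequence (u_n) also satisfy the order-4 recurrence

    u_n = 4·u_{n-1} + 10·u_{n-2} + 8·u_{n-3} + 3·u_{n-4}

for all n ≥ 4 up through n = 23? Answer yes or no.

Terms u_0..u_23: 2, 4, 11, 10, 6, 9, 1, 7, 3, 5, 9, 0, 5, 4, 0, 6, 2, 11, 7, 5, 10, 4, 11, 11
n=4: candidate gives 6, actual u_4 = 6 ✓
n=5: candidate gives 3, actual u_5 = 9 ✗

no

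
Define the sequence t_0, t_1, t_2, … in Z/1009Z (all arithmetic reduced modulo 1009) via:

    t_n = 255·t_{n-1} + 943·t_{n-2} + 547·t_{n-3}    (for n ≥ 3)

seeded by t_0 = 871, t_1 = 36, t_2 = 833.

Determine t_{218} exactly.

542

t_3 = 255·833 + 943·36 + 547·871 = 356
t_4 = 255·356 + 943·833 + 547·36 = 1008
t_5 = 255·1008 + 943·356 + 547·833 = 48
t_6 = 255·48 + 943·1008 + 547·356 = 193
t_7 = 255·193 + 943·48 + 547·1008 = 95
t_8 = 255·95 + 943·193 + 547·48 = 410
Continuing the recurrence:
  t_9 = 33;  t_10 = 23;  t_11 = 932;  t_12 = 934;  t_13 = 556;  t_14 = 684
  t_15 = 844;  t_16 = 987;  t_17 = 44;  t_18 = 110;  t_19 = 1004;  t_20 = 398
  t_21 = 550;  t_22 = 257;  t_23 = 745;  t_24 = 642;  t_25 = 851;  t_26 = 964
  t_27 = 4;  t_28 = 302;  t_29 = 672;  t_30 = 248;  t_31 = 444;  t_32 = 296
  t_33 = 212;  t_34 = 926;  t_35 = 630;  t_36 = 581;  t_37 = 634;  t_38 = 767
  t_39 = 345;  t_40 = 731;  t_41 = 991;  t_42 = 673;  t_43 = 557;  t_44 = 997
  t_45 = 384;  t_46 = 800;  t_47 = 562;  t_48 = 885;  t_49 = 603;  t_50 = 178
  t_51 = 322;  t_52 = 639;  t_53 = 935;  t_54 = 64;  t_55 = 434;  t_56 = 383
  t_57 = 102;  t_58 = 6;  t_59 = 481;  t_60 = 469;  t_61 = 321;  t_62 = 209
  t_63 = 78;  t_64 = 63;  t_65 = 124;  t_66 = 507;  t_67 = 176;  t_68 = 544
  t_69 = 833;  t_70 = 353;  t_71 = 644;  t_72 = 254;  t_73 = 440;  t_74 = 717
  t_75 = 123;  t_76 = 725;  t_77 = 889;  t_78 = 939;  t_79 = 198;  t_80 = 569
  t_81 = 909;  t_82 = 856;  t_83 = 344;  t_84 = 740;  t_85 = 576;  t_86 = 661
  t_87 = 549;  t_88 = 778;  t_89 = 52;  t_90 = 884;  t_91 = 785;  t_92 = 763
  t_93 = 723;  t_94 = 380;  t_95 = 385;  t_96 = 400;  t_97 = 921;  t_98 = 315
  t_99 = 215;  t_100 = 25;  t_101 = 23;  t_102 = 740;  t_103 = 66;  t_104 = 751
  t_105 = 655;  t_106 = 193;  t_107 = 65;  t_108 = 900;  t_109 = 838;  t_110 = 153
  t_111 = 768;  t_112 = 386;  t_113 = 263;  t_114 = 572;  t_115 = 620;  t_116 = 860
  t_117 = 890;  t_118 = 794;  t_119 = 678;  t_120 = 907;  t_121 = 320;  t_122 = 103
  t_123 = 810;  t_124 = 453;  t_125 = 343;  t_126 = 173;  t_127 = 874;  t_128 = 518
  t_129 = 534;  t_130 = 894;  t_131 = 833;  t_132 = 540;  t_133 = 646;  t_134 = 530
  t_135 = 438;  t_136 = 238;  t_137 = 830;  t_138 = 649;  t_139 = 759;  t_140 = 330
  t_141 = 594;  t_142 = 3;  t_143 = 811;  t_144 = 791;  t_145 = 488;  t_146 = 252
  t_147 = 589;  t_148 = 935;  t_149 = 389;  t_150 = 464;  t_151 = 709;  t_152 = 723
  t_153 = 896;  t_154 = 518;  t_155 = 259;  t_156 = 316;  t_157 = 745;  t_158 = 20
  t_159 = 639;  t_160 = 64;  t_161 = 221;  t_162 = 82;  t_163 = 972;  t_164 = 95
  t_165 = 891;  t_166 = 914;  t_167 = 213;  t_168 = 75;  t_169 = 525;  t_170 = 249
  t_171 = 249;  t_172 = 257;  t_173 = 657;  t_174 = 220;  t_175 = 958;  t_176 = 902
  t_177 = 566;  t_178 = 397;  t_179 = 305;  t_180 = 962;  t_181 = 397;  t_182 = 760
  t_183 = 629;  t_184 = 478;  t_185 = 677;  t_186 = 830;  t_187 = 618;  t_188 = 917
  t_189 = 288;  t_190 = 841;  t_191 = 836;  t_192 = 402;  t_193 = 843;  t_194 = 974
  t_195 = 954;  t_196 = 401;  t_197 = 975;  t_198 = 364;  t_199 = 612;  t_200 = 430
  t_201 = 981;  t_202 = 580;  t_203 = 529;  t_204 = 579;  t_205 = 157;  t_206 = 592
  t_207 = 234;  t_208 = 532;  t_209 = 80;  t_210 = 278;  t_211 = 437;  t_212 = 632
  t_213 = 855;  t_214 = 653;  t_215 = 730;  t_216 = 292
t_217 = 255·292 + 943·730 + 547·653 = 51
t_218 = 255·51 + 943·292 + 547·730 = 542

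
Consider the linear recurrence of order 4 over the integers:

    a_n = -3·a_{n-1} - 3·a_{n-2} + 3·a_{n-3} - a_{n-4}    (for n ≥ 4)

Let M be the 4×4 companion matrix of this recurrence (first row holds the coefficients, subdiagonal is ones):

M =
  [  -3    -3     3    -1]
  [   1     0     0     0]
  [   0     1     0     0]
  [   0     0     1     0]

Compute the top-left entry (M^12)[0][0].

22706

(M^12)[0][0] is the top entry after applying M 12 times to the unit state (1, 0, 0, 0). Equivalently it is h_{15} for the auxiliary sequence (h_n) obeying the same recurrence with h_3 = 1 and h_i = 0 for 0 ≤ i < 3:
h_4 = -3·1 + -3·0 + 3·0 + -1·0 = -3
h_5 = -3·-3 + -3·1 + 3·0 + -1·0 = 6
h_6 = -3·6 + -3·-3 + 3·1 + -1·0 = -6
h_7 = -3·-6 + -3·6 + 3·-3 + -1·1 = -10
h_8 = -3·-10 + -3·-6 + 3·6 + -1·-3 = 69
h_9 = -3·69 + -3·-10 + 3·-6 + -1·6 = -201
h_10 = -3·-201 + -3·69 + 3·-10 + -1·-6 = 372
h_11 = -3·372 + -3·-201 + 3·69 + -1·-10 = -296
h_12 = -3·-296 + -3·372 + 3·-201 + -1·69 = -900
h_13 = -3·-900 + -3·-296 + 3·372 + -1·-201 = 4905
h_14 = -3·4905 + -3·-900 + 3·-296 + -1·372 = -13275
h_15 = -3·-13275 + -3·4905 + 3·-900 + -1·-296 = 22706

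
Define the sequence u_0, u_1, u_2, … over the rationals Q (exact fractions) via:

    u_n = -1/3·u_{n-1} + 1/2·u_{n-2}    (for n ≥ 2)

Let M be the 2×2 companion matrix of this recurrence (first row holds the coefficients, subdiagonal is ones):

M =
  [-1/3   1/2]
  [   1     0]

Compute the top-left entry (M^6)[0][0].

(M^6)[0][0] is the top entry after applying M 6 times to the unit state (1, 0). Equivalently it is h_{7} for the auxiliary sequence (h_n) obeying the same recurrence with h_1 = 1 and h_i = 0 for 0 ≤ i < 1:
h_2 = -1/3·1 + 1/2·0 = -1/3
h_3 = -1/3·-1/3 + 1/2·1 = 11/18
h_4 = -1/3·11/18 + 1/2·-1/3 = -10/27
h_5 = -1/3·-10/27 + 1/2·11/18 = 139/324
h_6 = -1/3·139/324 + 1/2·-10/27 = -319/972
h_7 = -1/3·-319/972 + 1/2·139/324 = 1889/5832

1889/5832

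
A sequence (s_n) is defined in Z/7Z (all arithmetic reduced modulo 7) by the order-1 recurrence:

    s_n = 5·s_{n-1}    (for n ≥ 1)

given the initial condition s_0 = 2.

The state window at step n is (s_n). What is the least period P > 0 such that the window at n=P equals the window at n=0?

n=0: window = (2)
n=1: window = (3)
n=2: window = (1)
n=3: window = (5)
n=4: window = (4)
n=5: window = (6)
n=6: window = (2)
window at n=6 equals window at n=0 → period = 6

6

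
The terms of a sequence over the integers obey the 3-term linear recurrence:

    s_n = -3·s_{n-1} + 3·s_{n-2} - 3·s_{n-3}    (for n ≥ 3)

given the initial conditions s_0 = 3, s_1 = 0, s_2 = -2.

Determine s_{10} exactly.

12798

s_3 = -3·-2 + 3·0 + -3·3 = -3
s_4 = -3·-3 + 3·-2 + -3·0 = 3
s_5 = -3·3 + 3·-3 + -3·-2 = -12
s_6 = -3·-12 + 3·3 + -3·-3 = 54
s_7 = -3·54 + 3·-12 + -3·3 = -207
s_8 = -3·-207 + 3·54 + -3·-12 = 819
s_9 = -3·819 + 3·-207 + -3·54 = -3240
s_10 = -3·-3240 + 3·819 + -3·-207 = 12798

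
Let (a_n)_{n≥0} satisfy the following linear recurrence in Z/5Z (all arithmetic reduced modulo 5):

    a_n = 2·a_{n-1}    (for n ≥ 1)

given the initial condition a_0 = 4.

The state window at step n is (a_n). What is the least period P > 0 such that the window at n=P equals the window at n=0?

n=0: window = (4)
n=1: window = (3)
n=2: window = (1)
n=3: window = (2)
n=4: window = (4)
window at n=4 equals window at n=0 → period = 4

4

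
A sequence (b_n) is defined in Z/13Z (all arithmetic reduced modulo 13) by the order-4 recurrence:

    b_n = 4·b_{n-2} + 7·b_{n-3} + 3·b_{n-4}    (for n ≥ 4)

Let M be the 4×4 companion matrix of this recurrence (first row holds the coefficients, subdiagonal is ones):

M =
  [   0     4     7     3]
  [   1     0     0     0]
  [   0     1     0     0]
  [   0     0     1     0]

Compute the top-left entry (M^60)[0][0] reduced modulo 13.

8

(M^60)[0][0] is the top entry after applying M 60 times to the unit state (1, 0, 0, 0). Equivalently it is h_{63} for the auxiliary sequence (h_n) obeying the same recurrence with h_3 = 1 and h_i = 0 for 0 ≤ i < 3:
h_4 = 0·1 + 4·0 + 7·0 + 3·0 = 0
h_5 = 0·0 + 4·1 + 7·0 + 3·0 = 4
h_6 = 0·4 + 4·0 + 7·1 + 3·0 = 7
h_7 = 0·7 + 4·4 + 7·0 + 3·1 = 6
h_8 = 0·6 + 4·7 + 7·4 + 3·0 = 4
h_9 = 0·4 + 4·6 + 7·7 + 3·4 = 7
h_10 = 0·7 + 4·4 + 7·6 + 3·7 = 1
h_11 = 0·1 + 4·7 + 7·4 + 3·6 = 9
h_12 = 0·9 + 4·1 + 7·7 + 3·4 = 0
h_13 = 0·0 + 4·9 + 7·1 + 3·7 = 12
h_14 = 0·12 + 4·0 + 7·9 + 3·1 = 1
h_15 = 0·1 + 4·12 + 7·0 + 3·9 = 10
h_16 = 0·10 + 4·1 + 7·12 + 3·0 = 10
h_17 = 0·10 + 4·10 + 7·1 + 3·12 = 5
h_18 = 0·5 + 4·10 + 7·10 + 3·1 = 9
h_19 = 0·9 + 4·5 + 7·10 + 3·10 = 3
h_20 = 0·3 + 4·9 + 7·5 + 3·10 = 10
h_21 = 0·10 + 4·3 + 7·9 + 3·5 = 12
h_22 = 0·12 + 4·10 + 7·3 + 3·9 = 10
h_23 = 0·10 + 4·12 + 7·10 + 3·3 = 10
h_24 = 0·10 + 4·10 + 7·12 + 3·10 = 11
h_25 = 0·11 + 4·10 + 7·10 + 3·12 = 3
h_26 = 0·3 + 4·11 + 7·10 + 3·10 = 1
h_27 = 0·1 + 4·3 + 7·11 + 3·10 = 2
h_28 = 0·2 + 4·1 + 7·3 + 3·11 = 6
h_29 = 0·6 + 4·2 + 7·1 + 3·3 = 11
h_30 = 0·11 + 4·6 + 7·2 + 3·1 = 2
h_31 = 0·2 + 4·11 + 7·6 + 3·2 = 1
h_32 = 0·1 + 4·2 + 7·11 + 3·6 = 12
h_33 = 0·12 + 4·1 + 7·2 + 3·11 = 12
h_34 = 0·12 + 4·12 + 7·1 + 3·2 = 9
h_35 = 0·9 + 4·12 + 7·12 + 3·1 = 5
h_36 = 0·5 + 4·9 + 7·12 + 3·12 = 0
h_37 = 0·0 + 4·5 + 7·9 + 3·12 = 2
h_38 = 0·2 + 4·0 + 7·5 + 3·9 = 10
h_39 = 0·10 + 4·2 + 7·0 + 3·5 = 10
h_40 = 0·10 + 4·10 + 7·2 + 3·0 = 2
h_41 = 0·2 + 4·10 + 7·10 + 3·2 = 12
h_42 = 0·12 + 4·2 + 7·10 + 3·10 = 4
h_43 = 0·4 + 4·12 + 7·2 + 3·10 = 1
h_44 = 0·1 + 4·4 + 7·12 + 3·2 = 2
h_45 = 0·2 + 4·1 + 7·4 + 3·12 = 3
h_46 = 0·3 + 4·2 + 7·1 + 3·4 = 1
h_47 = 0·1 + 4·3 + 7·2 + 3·1 = 3
h_48 = 0·3 + 4·1 + 7·3 + 3·2 = 5
h_49 = 0·5 + 4·3 + 7·1 + 3·3 = 2
h_50 = 0·2 + 4·5 + 7·3 + 3·1 = 5
h_51 = 0·5 + 4·2 + 7·5 + 3·3 = 0
h_52 = 0·0 + 4·5 + 7·2 + 3·5 = 10
h_53 = 0·10 + 4·0 + 7·5 + 3·2 = 2
h_54 = 0·2 + 4·10 + 7·0 + 3·5 = 3
h_55 = 0·3 + 4·2 + 7·10 + 3·0 = 0
h_56 = 0·0 + 4·3 + 7·2 + 3·10 = 4
h_57 = 0·4 + 4·0 + 7·3 + 3·2 = 1
h_58 = 0·1 + 4·4 + 7·0 + 3·3 = 12
h_59 = 0·12 + 4·1 + 7·4 + 3·0 = 6
h_60 = 0·6 + 4·12 + 7·1 + 3·4 = 2
h_61 = 0·2 + 4·6 + 7·12 + 3·1 = 7
h_62 = 0·7 + 4·2 + 7·6 + 3·12 = 8
h_63 = 0·8 + 4·7 + 7·2 + 3·6 = 8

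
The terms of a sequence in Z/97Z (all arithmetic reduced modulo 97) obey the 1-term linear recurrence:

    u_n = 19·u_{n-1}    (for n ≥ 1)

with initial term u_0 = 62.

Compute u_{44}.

88

u_1 = 19·62 = 14
u_2 = 19·14 = 72
u_3 = 19·72 = 10
u_4 = 19·10 = 93
u_5 = 19·93 = 21
u_6 = 19·21 = 11
u_7 = 19·11 = 15
u_8 = 19·15 = 91
u_9 = 19·91 = 80
u_10 = 19·80 = 65
u_11 = 19·65 = 71
u_12 = 19·71 = 88
u_13 = 19·88 = 23
u_14 = 19·23 = 49
u_15 = 19·49 = 58
u_16 = 19·58 = 35
u_17 = 19·35 = 83
u_18 = 19·83 = 25
u_19 = 19·25 = 87
u_20 = 19·87 = 4
u_21 = 19·4 = 76
u_22 = 19·76 = 86
u_23 = 19·86 = 82
u_24 = 19·82 = 6
u_25 = 19·6 = 17
u_26 = 19·17 = 32
u_27 = 19·32 = 26
u_28 = 19·26 = 9
u_29 = 19·9 = 74
u_30 = 19·74 = 48
u_31 = 19·48 = 39
u_32 = 19·39 = 62
u_33 = 19·62 = 14
u_34 = 19·14 = 72
u_35 = 19·72 = 10
u_36 = 19·10 = 93
u_37 = 19·93 = 21
u_38 = 19·21 = 11
u_39 = 19·11 = 15
u_40 = 19·15 = 91
u_41 = 19·91 = 80
u_42 = 19·80 = 65
u_43 = 19·65 = 71
u_44 = 19·71 = 88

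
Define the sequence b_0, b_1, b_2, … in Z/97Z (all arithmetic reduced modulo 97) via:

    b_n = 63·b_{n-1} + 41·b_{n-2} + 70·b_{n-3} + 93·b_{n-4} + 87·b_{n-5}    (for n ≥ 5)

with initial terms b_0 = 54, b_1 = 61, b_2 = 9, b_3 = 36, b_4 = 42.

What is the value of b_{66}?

b_5 = 63·42 + 41·36 + 70·9 + 93·61 + 87·54 = 88
b_6 = 63·88 + 41·42 + 70·36 + 93·9 + 87·61 = 22
b_7 = 63·22 + 41·88 + 70·42 + 93·36 + 87·9 = 37
b_8 = 63·37 + 41·22 + 70·88 + 93·42 + 87·36 = 38
b_9 = 63·38 + 41·37 + 70·22 + 93·88 + 87·42 = 23
b_10 = 63·23 + 41·38 + 70·37 + 93·22 + 87·88 = 70
b_11 = 63·70 + 41·23 + 70·38 + 93·37 + 87·22 = 79
b_12 = 63·79 + 41·70 + 70·23 + 93·38 + 87·37 = 11
b_13 = 63·11 + 41·79 + 70·70 + 93·23 + 87·38 = 18
b_14 = 63·18 + 41·11 + 70·79 + 93·70 + 87·23 = 9
b_15 = 63·9 + 41·18 + 70·11 + 93·79 + 87·70 = 89
b_16 = 63·89 + 41·9 + 70·18 + 93·11 + 87·79 = 0
b_17 = 63·0 + 41·89 + 70·9 + 93·18 + 87·11 = 23
b_18 = 63·23 + 41·0 + 70·89 + 93·9 + 87·18 = 91
b_19 = 63·91 + 41·23 + 70·0 + 93·89 + 87·9 = 22
b_20 = 63·22 + 41·91 + 70·23 + 93·0 + 87·89 = 17
b_21 = 63·17 + 41·22 + 70·91 + 93·23 + 87·0 = 6
b_22 = 63·6 + 41·17 + 70·22 + 93·91 + 87·23 = 81
b_23 = 63·81 + 41·6 + 70·17 + 93·22 + 87·91 = 12
b_24 = 63·12 + 41·81 + 70·6 + 93·17 + 87·22 = 38
b_25 = 63·38 + 41·12 + 70·81 + 93·6 + 87·17 = 20
b_26 = 63·20 + 41·38 + 70·12 + 93·81 + 87·6 = 73
b_27 = 63·73 + 41·20 + 70·38 + 93·12 + 87·81 = 43
b_28 = 63·43 + 41·73 + 70·20 + 93·38 + 87·12 = 40
b_29 = 63·40 + 41·43 + 70·73 + 93·20 + 87·38 = 9
b_30 = 63·9 + 41·40 + 70·43 + 93·73 + 87·20 = 69
b_31 = 63·69 + 41·9 + 70·40 + 93·43 + 87·73 = 18
b_32 = 63·18 + 41·69 + 70·9 + 93·40 + 87·43 = 26
b_33 = 63·26 + 41·18 + 70·69 + 93·9 + 87·40 = 77
b_34 = 63·77 + 41·26 + 70·18 + 93·69 + 87·9 = 21
b_35 = 63·21 + 41·77 + 70·26 + 93·18 + 87·69 = 9
b_36 = 63·9 + 41·21 + 70·77 + 93·26 + 87·18 = 35
b_37 = 63·35 + 41·9 + 70·21 + 93·77 + 87·26 = 81
b_38 = 63·81 + 41·35 + 70·9 + 93·21 + 87·77 = 9
b_39 = 63·9 + 41·81 + 70·35 + 93·9 + 87·21 = 78
b_40 = 63·78 + 41·9 + 70·81 + 93·35 + 87·9 = 53
b_41 = 63·53 + 41·78 + 70·9 + 93·81 + 87·35 = 91
b_42 = 63·91 + 41·53 + 70·78 + 93·9 + 87·81 = 7
b_43 = 63·7 + 41·91 + 70·53 + 93·78 + 87·9 = 11
b_44 = 63·11 + 41·7 + 70·91 + 93·53 + 87·78 = 53
b_45 = 63·53 + 41·11 + 70·7 + 93·91 + 87·53 = 88
b_46 = 63·88 + 41·53 + 70·11 + 93·7 + 87·91 = 80
b_47 = 63·80 + 41·88 + 70·53 + 93·11 + 87·7 = 22
b_48 = 63·22 + 41·80 + 70·88 + 93·53 + 87·11 = 28
b_49 = 63·28 + 41·22 + 70·80 + 93·88 + 87·53 = 12
b_50 = 63·12 + 41·28 + 70·22 + 93·80 + 87·88 = 13
b_51 = 63·13 + 41·12 + 70·28 + 93·22 + 87·80 = 55
b_52 = 63·55 + 41·13 + 70·12 + 93·28 + 87·22 = 44
b_53 = 63·44 + 41·55 + 70·13 + 93·12 + 87·28 = 80
b_54 = 63·80 + 41·44 + 70·55 + 93·13 + 87·12 = 46
b_55 = 63·46 + 41·80 + 70·44 + 93·55 + 87·13 = 81
b_56 = 63·81 + 41·46 + 70·80 + 93·44 + 87·55 = 29
b_57 = 63·29 + 41·81 + 70·46 + 93·80 + 87·44 = 42
b_58 = 63·42 + 41·29 + 70·81 + 93·46 + 87·80 = 82
b_59 = 63·82 + 41·42 + 70·29 + 93·81 + 87·46 = 83
b_60 = 63·83 + 41·82 + 70·42 + 93·29 + 87·81 = 32
b_61 = 63·32 + 41·83 + 70·82 + 93·42 + 87·29 = 31
b_62 = 63·31 + 41·32 + 70·83 + 93·82 + 87·42 = 82
b_63 = 63·82 + 41·31 + 70·32 + 93·83 + 87·82 = 56
b_64 = 63·56 + 41·82 + 70·31 + 93·32 + 87·83 = 51
b_65 = 63·51 + 41·56 + 70·82 + 93·31 + 87·32 = 38
b_66 = 63·38 + 41·51 + 70·56 + 93·82 + 87·31 = 7

7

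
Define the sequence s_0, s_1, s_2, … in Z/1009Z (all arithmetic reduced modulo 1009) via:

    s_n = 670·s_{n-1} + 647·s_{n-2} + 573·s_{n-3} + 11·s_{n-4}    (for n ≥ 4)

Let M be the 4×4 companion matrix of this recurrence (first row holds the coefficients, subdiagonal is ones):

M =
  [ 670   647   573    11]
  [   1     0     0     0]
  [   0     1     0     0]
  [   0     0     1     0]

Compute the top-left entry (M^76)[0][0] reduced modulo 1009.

510

(M^76)[0][0] is the top entry after applying M 76 times to the unit state (1, 0, 0, 0). Equivalently it is h_{79} for the auxiliary sequence (h_n) obeying the same recurrence with h_3 = 1 and h_i = 0 for 0 ≤ i < 3:
h_4 = 670·1 + 647·0 + 573·0 + 11·0 = 670
h_5 = 670·670 + 647·1 + 573·0 + 11·0 = 542
h_6 = 670·542 + 647·670 + 573·1 + 11·0 = 93
h_7 = 670·93 + 647·542 + 573·670 + 11·1 = 804
h_8 = 670·804 + 647·93 + 573·542 + 11·670 = 615
h_9 = 670·615 + 647·804 + 573·93 + 11·542 = 651
h_10 = 670·651 + 647·615 + 573·804 + 11·93 = 234
h_11 = 670·234 + 647·651 + 573·615 + 11·804 = 846
h_12 = 670·846 + 647·234 + 573·651 + 11·615 = 214
h_13 = 670·214 + 647·846 + 573·234 + 11·651 = 569
h_14 = 670·569 + 647·214 + 573·846 + 11·234 = 38
h_15 = 670·38 + 647·569 + 573·214 + 11·846 = 851
h_16 = 670·851 + 647·38 + 573·569 + 11·214 = 921
h_17 = 670·921 + 647·851 + 573·38 + 11·569 = 35
h_18 = 670·35 + 647·921 + 573·851 + 11·38 = 505
h_19 = 670·505 + 647·35 + 573·921 + 11·851 = 79
h_20 = 670·79 + 647·505 + 573·35 + 11·921 = 197
h_21 = 670·197 + 647·79 + 573·505 + 11·35 = 641
h_22 = 670·641 + 647·197 + 573·79 + 11·505 = 333
h_23 = 670·333 + 647·641 + 573·197 + 11·79 = 891
h_24 = 670·891 + 647·333 + 573·641 + 11·197 = 342
h_25 = 670·342 + 647·891 + 573·333 + 11·641 = 531
h_26 = 670·531 + 647·342 + 573·891 + 11·333 = 521
h_27 = 670·521 + 647·531 + 573·342 + 11·891 = 384
h_28 = 670·384 + 647·521 + 573·531 + 11·342 = 346
h_29 = 670·346 + 647·384 + 573·521 + 11·531 = 649
h_30 = 670·649 + 647·346 + 573·384 + 11·521 = 571
h_31 = 670·571 + 647·649 + 573·346 + 11·384 = 1000
h_32 = 670·1000 + 647·571 + 573·649 + 11·346 = 502
h_33 = 670·502 + 647·1000 + 573·571 + 11·649 = 917
h_34 = 670·917 + 647·502 + 573·1000 + 11·571 = 929
h_35 = 670·929 + 647·917 + 573·502 + 11·1000 = 875
h_36 = 670·875 + 647·929 + 573·917 + 11·502 = 958
h_37 = 670·958 + 647·875 + 573·929 + 11·917 = 783
h_38 = 670·783 + 647·958 + 573·875 + 11·929 = 261
h_39 = 670·261 + 647·783 + 573·958 + 11·875 = 978
h_40 = 670·978 + 647·261 + 573·783 + 11·958 = 885
h_41 = 670·885 + 647·978 + 573·261 + 11·783 = 543
h_42 = 670·543 + 647·885 + 573·978 + 11·261 = 296
h_43 = 670·296 + 647·543 + 573·885 + 11·978 = 991
h_44 = 670·991 + 647·296 + 573·543 + 11·885 = 871
h_45 = 670·871 + 647·991 + 573·296 + 11·543 = 845
h_46 = 670·845 + 647·871 + 573·991 + 11·296 = 621
h_47 = 670·621 + 647·845 + 573·871 + 11·991 = 638
h_48 = 670·638 + 647·621 + 573·845 + 11·871 = 214
h_49 = 670·214 + 647·638 + 573·621 + 11·845 = 77
h_50 = 670·77 + 647·214 + 573·638 + 11·621 = 440
h_51 = 670·440 + 647·77 + 573·214 + 11·638 = 29
h_52 = 670·29 + 647·440 + 573·77 + 11·214 = 462
h_53 = 670·462 + 647·29 + 573·440 + 11·77 = 86
h_54 = 670·86 + 647·462 + 573·29 + 11·440 = 625
h_55 = 670·625 + 647·86 + 573·462 + 11·29 = 849
h_56 = 670·849 + 647·625 + 573·86 + 11·462 = 403
h_57 = 670·403 + 647·849 + 573·625 + 11·86 = 881
h_58 = 670·881 + 647·403 + 573·849 + 11·625 = 375
h_59 = 670·375 + 647·881 + 573·403 + 11·849 = 47
h_60 = 670·47 + 647·375 + 573·881 + 11·403 = 377
h_61 = 670·377 + 647·47 + 573·375 + 11·881 = 38
h_62 = 670·38 + 647·377 + 573·47 + 11·375 = 762
h_63 = 670·762 + 647·38 + 573·377 + 11·47 = 968
h_64 = 670·968 + 647·762 + 573·38 + 11·377 = 82
h_65 = 670·82 + 647·968 + 573·762 + 11·38 = 308
h_66 = 670·308 + 647·82 + 573·968 + 11·762 = 125
h_67 = 670·125 + 647·308 + 573·82 + 11·968 = 627
h_68 = 670·627 + 647·125 + 573·308 + 11·82 = 303
h_69 = 670·303 + 647·627 + 573·125 + 11·308 = 599
h_70 = 670·599 + 647·303 + 573·627 + 11·125 = 476
h_71 = 670·476 + 647·599 + 573·303 + 11·627 = 78
h_72 = 670·78 + 647·476 + 573·599 + 11·303 = 492
h_73 = 670·492 + 647·78 + 573·476 + 11·599 = 566
h_74 = 670·566 + 647·492 + 573·78 + 11·476 = 814
h_75 = 670·814 + 647·566 + 573·492 + 11·78 = 709
h_76 = 670·709 + 647·814 + 573·566 + 11·492 = 547
h_77 = 670·547 + 647·709 + 573·814 + 11·566 = 287
h_78 = 670·287 + 647·547 + 573·709 + 11·814 = 842
h_79 = 670·842 + 647·287 + 573·547 + 11·709 = 510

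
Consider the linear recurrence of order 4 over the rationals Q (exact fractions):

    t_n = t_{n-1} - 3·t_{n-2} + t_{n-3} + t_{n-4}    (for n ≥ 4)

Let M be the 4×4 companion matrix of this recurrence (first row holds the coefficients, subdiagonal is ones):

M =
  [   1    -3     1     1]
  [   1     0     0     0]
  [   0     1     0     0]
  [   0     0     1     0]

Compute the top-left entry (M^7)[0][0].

-48

(M^7)[0][0] is the top entry after applying M 7 times to the unit state (1, 0, 0, 0). Equivalently it is h_{10} for the auxiliary sequence (h_n) obeying the same recurrence with h_3 = 1 and h_i = 0 for 0 ≤ i < 3:
h_4 = 1·1 + -3·0 + 1·0 + 1·0 = 1
h_5 = 1·1 + -3·1 + 1·0 + 1·0 = -2
h_6 = 1·-2 + -3·1 + 1·1 + 1·0 = -4
h_7 = 1·-4 + -3·-2 + 1·1 + 1·1 = 4
h_8 = 1·4 + -3·-4 + 1·-2 + 1·1 = 15
h_9 = 1·15 + -3·4 + 1·-4 + 1·-2 = -3
h_10 = 1·-3 + -3·15 + 1·4 + 1·-4 = -48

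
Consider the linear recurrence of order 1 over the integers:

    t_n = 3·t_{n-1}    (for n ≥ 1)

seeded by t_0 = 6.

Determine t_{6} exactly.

4374

t_1 = 3·6 = 18
t_2 = 3·18 = 54
t_3 = 3·54 = 162
t_4 = 3·162 = 486
t_5 = 3·486 = 1458
t_6 = 3·1458 = 4374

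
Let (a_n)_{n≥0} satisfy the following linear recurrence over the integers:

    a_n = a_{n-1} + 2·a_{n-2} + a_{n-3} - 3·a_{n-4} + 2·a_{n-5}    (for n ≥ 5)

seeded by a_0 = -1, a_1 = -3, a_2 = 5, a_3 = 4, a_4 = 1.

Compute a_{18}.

80262

a_5 = 1·1 + 2·4 + 1·5 + -3·-3 + 2·-1 = 21
a_6 = 1·21 + 2·1 + 1·4 + -3·5 + 2·-3 = 6
a_7 = 1·6 + 2·21 + 1·1 + -3·4 + 2·5 = 47
a_8 = 1·47 + 2·6 + 1·21 + -3·1 + 2·4 = 85
a_9 = 1·85 + 2·47 + 1·6 + -3·21 + 2·1 = 124
a_10 = 1·124 + 2·85 + 1·47 + -3·6 + 2·21 = 365
a_11 = 1·365 + 2·124 + 1·85 + -3·47 + 2·6 = 569
a_12 = 1·569 + 2·365 + 1·124 + -3·85 + 2·47 = 1262
a_13 = 1·1262 + 2·569 + 1·365 + -3·124 + 2·85 = 2563
a_14 = 1·2563 + 2·1262 + 1·569 + -3·365 + 2·124 = 4809
a_15 = 1·4809 + 2·2563 + 1·1262 + -3·569 + 2·365 = 10220
a_16 = 1·10220 + 2·4809 + 1·2563 + -3·1262 + 2·569 = 19753
a_17 = 1·19753 + 2·10220 + 1·4809 + -3·2563 + 2·1262 = 39837
a_18 = 1·39837 + 2·19753 + 1·10220 + -3·4809 + 2·2563 = 80262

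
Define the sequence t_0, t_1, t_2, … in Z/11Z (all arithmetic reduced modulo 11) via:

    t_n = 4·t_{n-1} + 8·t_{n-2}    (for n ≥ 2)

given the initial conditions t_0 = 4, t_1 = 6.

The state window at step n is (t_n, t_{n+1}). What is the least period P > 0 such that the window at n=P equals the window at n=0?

n=0: window = (4, 6)
n=1: window = (6, 1)
n=2: window = (1, 8)
n=3: window = (8, 7)
n=4: window = (7, 4)
n=5: window = (4, 6)
window at n=5 equals window at n=0 → period = 5

5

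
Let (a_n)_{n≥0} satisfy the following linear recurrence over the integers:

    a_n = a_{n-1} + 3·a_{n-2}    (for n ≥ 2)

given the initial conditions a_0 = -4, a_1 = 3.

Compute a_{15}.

-166320

a_2 = 1·3 + 3·-4 = -9
a_3 = 1·-9 + 3·3 = 0
a_4 = 1·0 + 3·-9 = -27
a_5 = 1·-27 + 3·0 = -27
a_6 = 1·-27 + 3·-27 = -108
a_7 = 1·-108 + 3·-27 = -189
a_8 = 1·-189 + 3·-108 = -513
a_9 = 1·-513 + 3·-189 = -1080
a_10 = 1·-1080 + 3·-513 = -2619
a_11 = 1·-2619 + 3·-1080 = -5859
a_12 = 1·-5859 + 3·-2619 = -13716
a_13 = 1·-13716 + 3·-5859 = -31293
a_14 = 1·-31293 + 3·-13716 = -72441
a_15 = 1·-72441 + 3·-31293 = -166320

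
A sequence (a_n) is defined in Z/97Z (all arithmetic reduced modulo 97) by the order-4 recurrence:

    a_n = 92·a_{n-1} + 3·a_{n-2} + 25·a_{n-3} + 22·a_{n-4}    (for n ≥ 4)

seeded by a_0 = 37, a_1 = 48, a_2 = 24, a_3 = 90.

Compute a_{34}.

49

a_4 = 92·90 + 3·24 + 25·48 + 22·37 = 84
a_5 = 92·84 + 3·90 + 25·24 + 22·48 = 51
a_6 = 92·51 + 3·84 + 25·90 + 22·24 = 59
a_7 = 92·59 + 3·51 + 25·84 + 22·90 = 58
a_8 = 92·58 + 3·59 + 25·51 + 22·84 = 3
a_9 = 92·3 + 3·58 + 25·59 + 22·51 = 40
a_10 = 92·40 + 3·3 + 25·58 + 22·59 = 35
a_11 = 92·35 + 3·40 + 25·3 + 22·58 = 35
a_12 = 92·35 + 3·35 + 25·40 + 22·3 = 26
a_13 = 92·26 + 3·35 + 25·35 + 22·40 = 81
a_14 = 92·81 + 3·26 + 25·35 + 22·35 = 57
a_15 = 92·57 + 3·81 + 25·26 + 22·35 = 20
a_16 = 92·20 + 3·57 + 25·81 + 22·26 = 49
a_17 = 92·49 + 3·20 + 25·57 + 22·81 = 15
a_18 = 92·15 + 3·49 + 25·20 + 22·57 = 80
a_19 = 92·80 + 3·15 + 25·49 + 22·20 = 49
a_20 = 92·49 + 3·80 + 25·15 + 22·49 = 90
a_21 = 92·90 + 3·49 + 25·80 + 22·15 = 87
a_22 = 92·87 + 3·90 + 25·49 + 22·80 = 7
a_23 = 92·7 + 3·87 + 25·90 + 22·49 = 62
a_24 = 92·62 + 3·7 + 25·87 + 22·90 = 83
a_25 = 92·83 + 3·62 + 25·7 + 22·87 = 17
a_26 = 92·17 + 3·83 + 25·62 + 22·7 = 25
a_27 = 92·25 + 3·17 + 25·83 + 22·62 = 67
a_28 = 92·67 + 3·25 + 25·17 + 22·83 = 51
a_29 = 92·51 + 3·67 + 25·25 + 22·17 = 72
a_30 = 92·72 + 3·51 + 25·67 + 22·25 = 78
a_31 = 92·78 + 3·72 + 25·51 + 22·67 = 53
a_32 = 92·53 + 3·78 + 25·72 + 22·51 = 78
a_33 = 92·78 + 3·53 + 25·78 + 22·72 = 5
a_34 = 92·5 + 3·78 + 25·53 + 22·78 = 49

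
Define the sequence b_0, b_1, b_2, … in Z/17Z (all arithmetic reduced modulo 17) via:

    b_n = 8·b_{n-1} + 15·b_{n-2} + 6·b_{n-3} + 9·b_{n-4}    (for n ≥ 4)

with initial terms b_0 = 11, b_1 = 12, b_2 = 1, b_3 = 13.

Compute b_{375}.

9

b_4 = 8·13 + 15·1 + 6·12 + 9·11 = 1
b_5 = 8·1 + 15·13 + 6·1 + 9·12 = 11
b_6 = 8·11 + 15·1 + 6·13 + 9·1 = 3
b_7 = 8·3 + 15·11 + 6·1 + 9·13 = 6
b_8 = 8·6 + 15·3 + 6·11 + 9·1 = 15
b_9 = 8·15 + 15·6 + 6·3 + 9·11 = 4
Continuing the recurrence:
  b_10 = 14;  b_11 = 10;  b_12 = 7;  b_13 = 3;  b_14 = 9;  b_15 = 11
  b_16 = 15;  b_17 = 9;  b_18 = 2;  b_19 = 0;  b_20 = 15;  b_21 = 9
  b_22 = 9;  b_23 = 8;  b_24 = 14;  b_25 = 10;  b_26 = 11;  b_27 = 3
  b_28 = 1;  b_29 = 5;  b_30 = 2;  b_31 = 5;  b_32 = 7;  b_33 = 1
  b_34 = 8;  b_35 = 13;  b_36 = 4;  b_37 = 12;  b_38 = 0;  b_39 = 15
  b_40 = 7;  b_41 = 15;  b_42 = 9;  b_43 = 15;  b_44 = 0;  b_45 = 6
  b_46 = 15;  b_47 = 5;  b_48 = 12;  b_49 = 9;  b_50 = 9;  b_51 = 1
  b_52 = 16;  b_53 = 6;  b_54 = 1;  b_55 = 16;  b_56 = 0;  b_57 = 11
  b_58 = 6;  b_59 = 0;  b_60 = 3;  b_61 = 6;  b_62 = 11;  b_63 = 9
  b_64 = 11;  b_65 = 3;  b_66 = 2;  b_67 = 4;  b_68 = 9;  b_69 = 1
  b_70 = 15;  b_71 = 4;  b_72 = 4;  b_73 = 4;  b_74 = 13;  b_75 = 3
  b_76 = 7;  b_77 = 11;  b_78 = 5;  b_79 = 2;  b_80 = 16;  b_81 = 15
  b_82 = 9;  b_83 = 3;  b_84 = 2;  b_85 = 12;  b_86 = 4;  b_87 = 13
  b_88 = 16;  b_89 = 13;  b_90 = 16;  b_91 = 9;  b_92 = 7;  b_93 = 13
  b_94 = 16;  b_95 = 4;  b_96 = 5;  b_97 = 7;  b_98 = 10;  b_99 = 13
  b_100 = 1;  b_101 = 3;  b_102 = 3;  b_103 = 5;  b_104 = 10;  b_105 = 13
  b_106 = 5;  b_107 = 0;  b_108 = 5;  b_109 = 0;  b_110 = 1;  b_111 = 4
  b_112 = 7;  b_113 = 3;  b_114 = 9;  b_115 = 8;  b_116 = 8;  b_117 = 10
  b_118 = 6;  b_119 = 12;  b_120 = 12;  b_121 = 11;  b_122 = 3;  b_123 = 12
  b_124 = 9;  b_125 = 12;  b_126 = 7;  b_127 = 7;  b_128 = 8;  b_129 = 13
  b_130 = 6;  b_131 = 14;  b_132 = 12;  b_133 = 0;  b_134 = 12;  b_135 = 5
  b_136 = 5;  b_137 = 0;  b_138 = 9;  b_139 = 11;  b_140 = 13;  b_141 = 0
  b_142 = 2;  b_143 = 6;  b_144 = 8;  b_145 = 13;  b_146 = 6;  b_147 = 5
  b_148 = 8;  b_149 = 3;  b_150 = 7;  b_151 = 7;  b_152 = 13;  b_153 = 6
  b_154 = 8;  b_155 = 6;  b_156 = 15;  b_157 = 6;  b_158 = 7;  b_159 = 1
  b_160 = 12;  b_161 = 3;  b_162 = 1;  b_163 = 15;  b_164 = 6;  b_165 = 0
  b_166 = 2;  b_167 = 0;  b_168 = 16;  b_169 = 4;  b_170 = 1;  b_171 = 11
  b_172 = 16;  b_173 = 12;  b_174 = 3;  b_175 = 8;  b_176 = 2;  b_177 = 7
  b_178 = 8;  b_179 = 15;  b_180 = 11;  b_181 = 16;  b_182 = 13;  b_183 = 1
  b_184 = 7;  b_185 = 4;  b_186 = 5;  b_187 = 15;  b_188 = 10;  b_189 = 14
  b_190 = 6;  b_191 = 11;  b_192 = 12;  b_193 = 15;  b_194 = 12;  b_195 = 16
  b_196 = 13;  b_197 = 7;  b_198 = 13;  b_199 = 6;  b_200 = 11;  b_201 = 13
  b_202 = 14;  b_203 = 2;  b_204 = 12;  b_205 = 4;  b_206 = 10;  b_207 = 9
  b_208 = 14;  b_209 = 3;  b_210 = 4;  b_211 = 4;  b_212 = 15;  b_213 = 10
  b_214 = 8;  b_215 = 0;  b_216 = 9;  b_217 = 6;  b_218 = 0;  b_219 = 8
  b_220 = 11;  b_221 = 7;  b_222 = 14;  b_223 = 15;  b_224 = 12;  b_225 = 9
  b_226 = 9;  b_227 = 6;  b_228 = 5;  b_229 = 10;  b_230 = 0;  b_231 = 13
  b_232 = 5;  b_233 = 2;  b_234 = 16;  b_235 = 16;  b_236 = 0;  b_237 = 14
  b_238 = 12;  b_239 = 8;  b_240 = 5;  b_241 = 1;  b_242 = 1;  b_243 = 6
  b_244 = 12;  b_245 = 14;  b_246 = 14;  b_247 = 6;  b_248 = 8;  b_249 = 7
  b_250 = 15;  b_251 = 4;  b_252 = 14;  b_253 = 2;  b_254 = 11;  b_255 = 0
  b_256 = 14;  b_257 = 9;  b_258 = 7;  b_259 = 3;  b_260 = 3;  b_261 = 5
  b_262 = 13;  b_263 = 3;  b_264 = 4;  b_265 = 13;  b_266 = 10;  b_267 = 3
  b_268 = 16;  b_269 = 10;  b_270 = 3;  b_271 = 8;  b_272 = 7;  b_273 = 12
  b_274 = 4;  b_275 = 3;  b_276 = 15;  b_277 = 8;  b_278 = 3;  b_279 = 6
  b_280 = 4;  b_281 = 8;  b_282 = 0;  b_283 = 11;  b_284 = 2;  b_285 = 15
  b_286 = 12;  b_287 = 7;  b_288 = 4;  b_289 = 4;  b_290 = 4;  b_291 = 9
  b_292 = 5;  b_293 = 14;  b_294 = 5;  b_295 = 4;  b_296 = 15;  b_297 = 13
  b_298 = 7;  b_299 = 3;  b_300 = 2;  b_301 = 16;  b_302 = 1;  b_303 = 15
  b_304 = 11;  b_305 = 4;  b_306 = 7;  b_307 = 11;  b_308 = 10;  b_309 = 0
  b_310 = 7;  b_311 = 11;  b_312 = 11;  b_313 = 6;  b_314 = 2;  b_315 = 16
  b_316 = 4;  b_317 = 15;  b_318 = 5;  b_319 = 8;  b_320 = 10;  b_321 = 8
  b_322 = 1;  b_323 = 5;  b_324 = 6;  b_325 = 14;  b_326 = 3;  b_327 = 9
  b_328 = 0;  b_329 = 7;  b_330 = 1;  b_331 = 7;  b_332 = 11;  b_333 = 7
  b_334 = 0;  b_335 = 13;  b_336 = 7;  b_337 = 8;  b_338 = 9;  b_339 = 11
  b_340 = 11;  b_341 = 5;  b_342 = 12;  b_343 = 13;  b_344 = 5;  b_345 = 12
  b_346 = 0;  b_347 = 4;  b_348 = 13;  b_349 = 0;  b_350 = 15;  b_351 = 13
  b_352 = 4;  b_353 = 11;  b_354 = 4;  b_355 = 15;  b_356 = 10;  b_357 = 3
  b_358 = 11;  b_359 = 5;  b_360 = 7;  b_361 = 3;  b_362 = 3;  b_363 = 3
  b_364 = 14;  b_365 = 15;  b_366 = 1;  b_367 = 4;  b_368 = 8;  b_369 = 10
  b_370 = 12;  b_371 = 7;  b_372 = 11;  b_373 = 15
b_374 = 8·15 + 15·11 + 6·7 + 9·12 = 10
b_375 = 8·10 + 15·15 + 6·11 + 9·7 = 9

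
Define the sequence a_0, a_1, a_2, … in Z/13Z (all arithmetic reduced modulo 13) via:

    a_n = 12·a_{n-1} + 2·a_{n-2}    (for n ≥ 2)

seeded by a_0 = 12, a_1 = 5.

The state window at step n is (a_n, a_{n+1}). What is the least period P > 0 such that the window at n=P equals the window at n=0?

n=0: window = (12, 5)
n=1: window = (5, 6)
n=2: window = (6, 4)
n=3: window = (4, 8)
n=4: window = (8, 0)
n=5: window = (0, 3)
n=6: window = (3, 10)
n=7: window = (10, 9)
n=8: window = (9, 11)
n=9: window = (11, 7)
n=10: window = (7, 2)
n=11: window = (2, 12)
n=12: window = (12, 5)
window at n=12 equals window at n=0 → period = 12

12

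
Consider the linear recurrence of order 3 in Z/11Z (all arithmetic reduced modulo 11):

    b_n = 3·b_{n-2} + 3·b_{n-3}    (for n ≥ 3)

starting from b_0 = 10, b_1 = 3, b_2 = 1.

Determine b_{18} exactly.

b_3 = 0·1 + 3·3 + 3·10 = 6
b_4 = 0·6 + 3·1 + 3·3 = 1
b_5 = 0·1 + 3·6 + 3·1 = 10
b_6 = 0·10 + 3·1 + 3·6 = 10
b_7 = 0·10 + 3·10 + 3·1 = 0
b_8 = 0·0 + 3·10 + 3·10 = 5
b_9 = 0·5 + 3·0 + 3·10 = 8
b_10 = 0·8 + 3·5 + 3·0 = 4
b_11 = 0·4 + 3·8 + 3·5 = 6
b_12 = 0·6 + 3·4 + 3·8 = 3
b_13 = 0·3 + 3·6 + 3·4 = 8
b_14 = 0·8 + 3·3 + 3·6 = 5
b_15 = 0·5 + 3·8 + 3·3 = 0
b_16 = 0·0 + 3·5 + 3·8 = 6
b_17 = 0·6 + 3·0 + 3·5 = 4
b_18 = 0·4 + 3·6 + 3·0 = 7

7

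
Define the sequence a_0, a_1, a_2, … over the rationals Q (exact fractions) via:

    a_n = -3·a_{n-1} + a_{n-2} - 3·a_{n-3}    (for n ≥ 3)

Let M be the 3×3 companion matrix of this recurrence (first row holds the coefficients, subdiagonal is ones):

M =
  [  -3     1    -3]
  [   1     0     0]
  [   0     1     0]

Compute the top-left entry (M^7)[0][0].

(M^7)[0][0] is the top entry after applying M 7 times to the unit state (1, 0, 0). Equivalently it is h_{9} for the auxiliary sequence (h_n) obeying the same recurrence with h_2 = 1 and h_i = 0 for 0 ≤ i < 2:
h_3 = -3·1 + 1·0 + -3·0 = -3
h_4 = -3·-3 + 1·1 + -3·0 = 10
h_5 = -3·10 + 1·-3 + -3·1 = -36
h_6 = -3·-36 + 1·10 + -3·-3 = 127
h_7 = -3·127 + 1·-36 + -3·10 = -447
h_8 = -3·-447 + 1·127 + -3·-36 = 1576
h_9 = -3·1576 + 1·-447 + -3·127 = -5556

-5556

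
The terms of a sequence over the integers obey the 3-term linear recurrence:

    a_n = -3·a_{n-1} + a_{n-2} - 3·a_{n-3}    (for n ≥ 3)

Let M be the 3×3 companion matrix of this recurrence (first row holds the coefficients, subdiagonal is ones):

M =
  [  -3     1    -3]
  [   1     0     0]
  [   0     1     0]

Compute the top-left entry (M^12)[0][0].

(M^12)[0][0] is the top entry after applying M 12 times to the unit state (1, 0, 0). Equivalently it is h_{14} for the auxiliary sequence (h_n) obeying the same recurrence with h_2 = 1 and h_i = 0 for 0 ≤ i < 2:
h_3 = -3·1 + 1·0 + -3·0 = -3
h_4 = -3·-3 + 1·1 + -3·0 = 10
h_5 = -3·10 + 1·-3 + -3·1 = -36
h_6 = -3·-36 + 1·10 + -3·-3 = 127
h_7 = -3·127 + 1·-36 + -3·10 = -447
h_8 = -3·-447 + 1·127 + -3·-36 = 1576
h_9 = -3·1576 + 1·-447 + -3·127 = -5556
h_10 = -3·-5556 + 1·1576 + -3·-447 = 19585
h_11 = -3·19585 + 1·-5556 + -3·1576 = -69039
h_12 = -3·-69039 + 1·19585 + -3·-5556 = 243370
h_13 = -3·243370 + 1·-69039 + -3·19585 = -857904
h_14 = -3·-857904 + 1·243370 + -3·-69039 = 3024199

3024199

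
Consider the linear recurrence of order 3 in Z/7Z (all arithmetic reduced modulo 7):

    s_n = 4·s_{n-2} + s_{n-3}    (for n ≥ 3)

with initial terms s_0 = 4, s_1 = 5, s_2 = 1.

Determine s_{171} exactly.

s_3 = 0·1 + 4·5 + 1·4 = 3
s_4 = 0·3 + 4·1 + 1·5 = 2
s_5 = 0·2 + 4·3 + 1·1 = 6
s_6 = 0·6 + 4·2 + 1·3 = 4
s_7 = 0·4 + 4·6 + 1·2 = 5
s_8 = 0·5 + 4·4 + 1·6 = 1
(s_6, s_7, s_8) = (4, 5, 1) = (s_0, s_1, s_2), so the sequence has period 6.
171 ≡ 3 (mod 6), hence s_171 = s_3 = 3.

3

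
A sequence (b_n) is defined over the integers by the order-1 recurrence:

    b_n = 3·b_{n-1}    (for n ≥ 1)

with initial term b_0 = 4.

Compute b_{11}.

708588

b_1 = 3·4 = 12
b_2 = 3·12 = 36
b_3 = 3·36 = 108
b_4 = 3·108 = 324
b_5 = 3·324 = 972
b_6 = 3·972 = 2916
b_7 = 3·2916 = 8748
b_8 = 3·8748 = 26244
b_9 = 3·26244 = 78732
b_10 = 3·78732 = 236196
b_11 = 3·236196 = 708588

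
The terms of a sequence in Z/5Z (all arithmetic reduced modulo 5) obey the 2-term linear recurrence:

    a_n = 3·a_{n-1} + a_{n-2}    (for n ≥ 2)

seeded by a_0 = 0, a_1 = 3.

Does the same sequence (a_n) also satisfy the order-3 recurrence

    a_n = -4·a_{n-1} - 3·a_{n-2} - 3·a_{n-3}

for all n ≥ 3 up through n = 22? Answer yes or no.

yes

Terms a_0..a_22: 0, 3, 4, 0, 4, 2, 0, 2, 1, 0, 1, 3, 0, 3, 4, 0, 4, 2, 0, 2, 1, 0, 1
n=3: candidate gives 0, actual a_3 = 0 ✓
n=4: candidate gives 4, actual a_4 = 4 ✓
n=5: candidate gives 2, actual a_5 = 2 ✓
n=6: candidate gives 0, actual a_6 = 0 ✓
n=7: candidate gives 2, actual a_7 = 2 ✓
n=8: candidate gives 1, actual a_8 = 1 ✓
n=9: candidate gives 0, actual a_9 = 0 ✓
n=10: candidate gives 1, actual a_10 = 1 ✓
n=11: candidate gives 3, actual a_11 = 3 ✓
n=12: candidate gives 0, actual a_12 = 0 ✓
n=13: candidate gives 3, actual a_13 = 3 ✓
n=14: candidate gives 4, actual a_14 = 4 ✓
n=15: candidate gives 0, actual a_15 = 0 ✓
n=16: candidate gives 4, actual a_16 = 4 ✓
n=17: candidate gives 2, actual a_17 = 2 ✓
n=18: candidate gives 0, actual a_18 = 0 ✓
n=19: candidate gives 2, actual a_19 = 2 ✓
n=20: candidate gives 1, actual a_20 = 1 ✓
n=21: candidate gives 0, actual a_21 = 0 ✓
n=22: candidate gives 1, actual a_22 = 1 ✓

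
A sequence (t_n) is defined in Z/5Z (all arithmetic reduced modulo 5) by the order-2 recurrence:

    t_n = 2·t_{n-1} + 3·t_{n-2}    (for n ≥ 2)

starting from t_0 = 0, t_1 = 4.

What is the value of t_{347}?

t_2 = 2·4 + 3·0 = 3
t_3 = 2·3 + 3·4 = 3
t_4 = 2·3 + 3·3 = 0
t_5 = 2·0 + 3·3 = 4
(t_4, t_5) = (0, 4) = (t_0, t_1), so the sequence has period 4.
347 ≡ 3 (mod 4), hence t_347 = t_3 = 3.

3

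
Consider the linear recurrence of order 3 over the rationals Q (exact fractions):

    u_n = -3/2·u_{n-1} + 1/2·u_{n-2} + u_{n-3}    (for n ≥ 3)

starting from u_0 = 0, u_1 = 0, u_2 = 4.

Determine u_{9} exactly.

-1791/32

u_3 = -3/2·4 + 1/2·0 + 1·0 = -6
u_4 = -3/2·-6 + 1/2·4 + 1·0 = 11
u_5 = -3/2·11 + 1/2·-6 + 1·4 = -31/2
u_6 = -3/2·-31/2 + 1/2·11 + 1·-6 = 91/4
u_7 = -3/2·91/4 + 1/2·-31/2 + 1·11 = -247/8
u_8 = -3/2·-247/8 + 1/2·91/4 + 1·-31/2 = 675/16
u_9 = -3/2·675/16 + 1/2·-247/8 + 1·91/4 = -1791/32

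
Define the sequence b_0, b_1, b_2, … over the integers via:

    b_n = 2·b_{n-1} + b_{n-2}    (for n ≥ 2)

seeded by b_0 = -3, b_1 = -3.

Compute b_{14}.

-342729

b_2 = 2·-3 + 1·-3 = -9
b_3 = 2·-9 + 1·-3 = -21
b_4 = 2·-21 + 1·-9 = -51
b_5 = 2·-51 + 1·-21 = -123
b_6 = 2·-123 + 1·-51 = -297
b_7 = 2·-297 + 1·-123 = -717
b_8 = 2·-717 + 1·-297 = -1731
b_9 = 2·-1731 + 1·-717 = -4179
b_10 = 2·-4179 + 1·-1731 = -10089
b_11 = 2·-10089 + 1·-4179 = -24357
b_12 = 2·-24357 + 1·-10089 = -58803
b_13 = 2·-58803 + 1·-24357 = -141963
b_14 = 2·-141963 + 1·-58803 = -342729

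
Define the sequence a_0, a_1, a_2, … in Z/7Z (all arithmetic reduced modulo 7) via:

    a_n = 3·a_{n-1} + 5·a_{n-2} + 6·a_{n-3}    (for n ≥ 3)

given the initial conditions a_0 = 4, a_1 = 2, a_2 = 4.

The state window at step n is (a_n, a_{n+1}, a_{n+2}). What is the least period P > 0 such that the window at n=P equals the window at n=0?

12

n=0: window = (4, 2, 4)
n=1: window = (2, 4, 4)
n=2: window = (4, 4, 2)
n=3: window = (4, 2, 1)
n=4: window = (2, 1, 2)
n=5: window = (1, 2, 2)
n=6: window = (2, 2, 1)
n=7: window = (2, 1, 4)
n=8: window = (1, 4, 1)
n=9: window = (4, 1, 1)
n=10: window = (1, 1, 4)
n=11: window = (1, 4, 2)
n=12: window = (4, 2, 4)
window at n=12 equals window at n=0 → period = 12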